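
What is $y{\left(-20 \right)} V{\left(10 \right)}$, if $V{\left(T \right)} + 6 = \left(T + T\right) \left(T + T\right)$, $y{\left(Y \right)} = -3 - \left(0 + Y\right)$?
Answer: $6698$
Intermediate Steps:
$y{\left(Y \right)} = -3 - Y$
$V{\left(T \right)} = -6 + 4 T^{2}$ ($V{\left(T \right)} = -6 + \left(T + T\right) \left(T + T\right) = -6 + 2 T 2 T = -6 + 4 T^{2}$)
$y{\left(-20 \right)} V{\left(10 \right)} = \left(-3 - -20\right) \left(-6 + 4 \cdot 10^{2}\right) = \left(-3 + 20\right) \left(-6 + 4 \cdot 100\right) = 17 \left(-6 + 400\right) = 17 \cdot 394 = 6698$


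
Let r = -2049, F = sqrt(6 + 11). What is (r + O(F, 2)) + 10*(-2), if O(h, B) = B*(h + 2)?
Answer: -2065 + 2*sqrt(17) ≈ -2056.8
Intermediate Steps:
F = sqrt(17) ≈ 4.1231
O(h, B) = B*(2 + h)
(r + O(F, 2)) + 10*(-2) = (-2049 + 2*(2 + sqrt(17))) + 10*(-2) = (-2049 + (4 + 2*sqrt(17))) - 20 = (-2045 + 2*sqrt(17)) - 20 = -2065 + 2*sqrt(17)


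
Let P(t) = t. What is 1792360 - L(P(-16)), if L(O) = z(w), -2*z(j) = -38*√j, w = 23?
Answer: 1792360 - 19*√23 ≈ 1.7923e+6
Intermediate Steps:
z(j) = 19*√j (z(j) = -(-19)*√j = 19*√j)
L(O) = 19*√23
1792360 - L(P(-16)) = 1792360 - 19*√23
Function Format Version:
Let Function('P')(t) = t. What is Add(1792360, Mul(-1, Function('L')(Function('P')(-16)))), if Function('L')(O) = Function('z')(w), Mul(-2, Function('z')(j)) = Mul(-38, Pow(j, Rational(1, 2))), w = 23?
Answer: Add(1792360, Mul(-19, Pow(23, Rational(1, 2)))) ≈ 1.7923e+6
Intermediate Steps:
Function('z')(j) = Mul(19, Pow(j, Rational(1, 2))) (Function('z')(j) = Mul(Rational(-1, 2), Mul(-38, Pow(j, Rational(1, 2)))) = Mul(19, Pow(j, Rational(1, 2))))
Function('L')(O) = Mul(19, Pow(23, Rational(1, 2)))
Add(1792360, Mul(-1, Function('L')(Function('P')(-16)))) = Add(1792360, Mul(-1, Mul(19, Pow(23, Rational(1, 2))))) = Add(1792360, Mul(-19, Pow(23, Rational(1, 2))))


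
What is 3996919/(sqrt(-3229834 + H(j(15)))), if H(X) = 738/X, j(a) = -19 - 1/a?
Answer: -3996919*I*sqrt(66047666971)/461871797 ≈ -2224.0*I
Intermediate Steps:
3996919/(sqrt(-3229834 + H(j(15)))) = 3996919/(sqrt(-3229834 + 738/(-19 - 1/15))) = 3996919/(sqrt(-3229834 + 738/(-286/15))) = 3996919/(sqrt(-3229834 + 738*(-15/286))) = 3996919/(sqrt(-3229834 - 5535/143)) = 3996919/(sqrt(-461871797/143)) = 3996919/((I*sqrt(66047666971)/143)) = 3996919*(-I*sqrt(66047666971)/461871797) = -3996919*I*sqrt(66047666971)/461871797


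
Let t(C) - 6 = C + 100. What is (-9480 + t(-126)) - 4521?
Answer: -14021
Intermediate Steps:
t(C) = 106 + C (t(C) = 6 + (C + 100) = 6 + (100 + C) = 106 + C)
(-9480 + t(-126)) - 4521 = (-9480 + (106 - 126)) - 4521 = (-9480 - 20) - 4521 = -9500 - 4521 = -14021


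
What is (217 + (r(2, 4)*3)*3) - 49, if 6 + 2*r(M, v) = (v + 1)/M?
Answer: 609/4 ≈ 152.25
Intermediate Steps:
r(M, v) = -3 + (1 + v)/(2*M) (r(M, v) = -3 + ((v + 1)/M)/2 = -3 + ((1 + v)/M)/2 = -3 + (1 + v)/(2*M))
(217 + (r(2, 4)*3)*3) - 49 = (217 + (((½)*(1 + 4 - 6*2)/2)*3)*3) - 49 = (217 + (((½)*(½)*(1 + 4 - 12))*3)*3) - 49 = (217 + (((½)*(½)*(-7))*3)*3) - 49 = (217 - 7/4*3*3) - 49 = (217 - 21/4*3) - 49 = (217 - 63/4) - 49 = 805/4 - 49 = 609/4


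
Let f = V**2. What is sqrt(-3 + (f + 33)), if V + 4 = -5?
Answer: sqrt(111) ≈ 10.536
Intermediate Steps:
V = -9 (V = -4 - 5 = -9)
f = 81 (f = (-9)**2 = 81)
sqrt(-3 + (f + 33)) = sqrt(-3 + (81 + 33)) = sqrt(-3 + 114) = sqrt(111)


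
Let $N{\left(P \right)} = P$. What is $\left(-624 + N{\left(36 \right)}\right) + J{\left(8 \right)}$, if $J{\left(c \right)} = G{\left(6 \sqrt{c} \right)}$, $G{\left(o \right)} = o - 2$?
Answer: $-590 + 12 \sqrt{2} \approx -573.03$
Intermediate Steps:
$G{\left(o \right)} = -2 + o$
$J{\left(c \right)} = -2 + 6 \sqrt{c}$
$\left(-624 + N{\left(36 \right)}\right) + J{\left(8 \right)} = \left(-624 + 36\right) - \left(2 - 6 \sqrt{8}\right) = -588 - \left(2 - 6 \cdot 2 \sqrt{2}\right) = -588 - \left(2 - 12 \sqrt{2}\right) = -590 + 12 \sqrt{2}$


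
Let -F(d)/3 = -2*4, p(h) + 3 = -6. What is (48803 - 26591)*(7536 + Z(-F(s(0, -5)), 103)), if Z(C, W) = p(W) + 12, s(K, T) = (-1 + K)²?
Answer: 167456268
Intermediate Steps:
p(h) = -9 (p(h) = -3 - 6 = -9)
F(d) = 24 (F(d) = -(-6)*4 = -3*(-8) = 24)
Z(C, W) = 3 (Z(C, W) = -9 + 12 = 3)
(48803 - 26591)*(7536 + Z(-F(s(0, -5)), 103)) = (48803 - 26591)*(7536 + 3) = 22212*7539 = 167456268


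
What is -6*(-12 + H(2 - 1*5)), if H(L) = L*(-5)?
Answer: -18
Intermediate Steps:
H(L) = -5*L
-6*(-12 + H(2 - 1*5)) = -6*(-12 - 5*(2 - 1*5)) = -6*(-12 - 5*(2 - 5)) = -6*(-12 - 5*(-3)) = -6*(-12 + 15) = -6*3 = -18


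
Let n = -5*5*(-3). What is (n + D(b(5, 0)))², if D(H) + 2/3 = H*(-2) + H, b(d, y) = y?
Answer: 49729/9 ≈ 5525.4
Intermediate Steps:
D(H) = -⅔ - H (D(H) = -⅔ + (H*(-2) + H) = -⅔ + (-2*H + H) = -⅔ - H)
n = 75 (n = -25*(-3) = 75)
(n + D(b(5, 0)))² = (75 + (-⅔ - 1*0))² = (75 + (-⅔ + 0))² = (75 - ⅔)² = (223/3)² = 49729/9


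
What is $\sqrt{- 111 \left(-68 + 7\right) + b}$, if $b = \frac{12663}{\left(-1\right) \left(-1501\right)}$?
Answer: $\frac{\sqrt{15274076934}}{1501} \approx 82.337$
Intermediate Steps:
$b = \frac{12663}{1501} \approx 8.4364$
$\sqrt{- 111 \left(-68 + 7\right) + b} = \sqrt{- 111 \left(-68 + 7\right) + \frac{12663}{1501}} = \sqrt{\left(-111\right) \left(-61\right) + \frac{12663}{1501}} = \sqrt{6771 + \frac{12663}{1501}} = \sqrt{\frac{10175934}{1501}} = \frac{\sqrt{15274076934}}{1501}$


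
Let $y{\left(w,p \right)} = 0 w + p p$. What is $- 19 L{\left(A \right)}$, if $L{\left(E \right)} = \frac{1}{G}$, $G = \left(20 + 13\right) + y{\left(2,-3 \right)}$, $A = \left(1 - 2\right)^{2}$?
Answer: $- \frac{19}{42} \approx -0.45238$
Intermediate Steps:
$y{\left(w,p \right)} = p^{2}$ ($y{\left(w,p \right)} = 0 + p^{2} = p^{2}$)
$A = 1$ ($A = \left(-1\right)^{2} = 1$)
$G = 42$ ($G = \left(20 + 13\right) + \left(-3\right)^{2} = 33 + 9 = 42$)
$L{\left(E \right)} = \frac{1}{42}$
$- 19 L{\left(A \right)} = \left(-19\right) \frac{1}{42} = - \frac{19}{42}$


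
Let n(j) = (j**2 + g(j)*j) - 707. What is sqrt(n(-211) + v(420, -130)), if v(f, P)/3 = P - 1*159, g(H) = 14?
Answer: sqrt(39993) ≈ 199.98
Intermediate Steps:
v(f, P) = -477 + 3*P (v(f, P) = 3*(P - 1*159) = 3*(P - 159) = 3*(-159 + P) = -477 + 3*P)
n(j) = -707 + j**2 + 14*j (n(j) = (j**2 + 14*j) - 707 = -707 + j**2 + 14*j)
sqrt(n(-211) + v(420, -130)) = sqrt((-707 + (-211)**2 + 14*(-211)) + (-477 + 3*(-130))) = sqrt((-707 + 44521 - 2954) + (-477 - 390)) = sqrt(40860 - 867) = sqrt(39993)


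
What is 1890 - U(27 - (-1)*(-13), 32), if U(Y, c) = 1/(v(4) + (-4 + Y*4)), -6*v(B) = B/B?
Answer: 587784/311 ≈ 1890.0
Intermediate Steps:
v(B) = -1/6 (v(B) = -B/(6*B) = -1/6*1 = -1/6)
U(Y, c) = 1/(-25/6 + 4*Y) (U(Y, c) = 1/(-1/6 + (-4 + Y*4)) = 1/(-1/6 + (-4 + 4*Y)) = 1/(-25/6 + 4*Y))
1890 - U(27 - (-1)*(-13), 32) = 1890 - 6/(-25 + 24*(27 - (-1)*(-13))) = 1890 - 6/(-25 + 24*(27 - 1*13)) = 1890 - 6/(-25 + 24*(27 - 13)) = 1890 - 6/(-25 + 24*14) = 1890 - 6/(-25 + 336) = 1890 - 6/311 = 587784/311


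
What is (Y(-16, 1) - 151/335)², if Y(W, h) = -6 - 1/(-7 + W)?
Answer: 2437199424/59367025 ≈ 41.053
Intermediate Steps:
(Y(-16, 1) - 151/335)² = ((41 - 6*(-16))/(-7 - 16) - 151/335)² = ((41 + 96)/(-23) - 151*1/335)² = (-1/23*137 - 151/335)² = (-137/23 - 151/335)² = (-49368/7705)² = 2437199424/59367025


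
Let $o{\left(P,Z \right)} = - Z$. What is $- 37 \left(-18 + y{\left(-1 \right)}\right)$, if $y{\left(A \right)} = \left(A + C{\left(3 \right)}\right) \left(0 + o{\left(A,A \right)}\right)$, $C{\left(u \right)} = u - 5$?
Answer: $777$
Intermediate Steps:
$C{\left(u \right)} = -5 + u$ ($C{\left(u \right)} = u - 5 = -5 + u$)
$y{\left(A \right)} = - A \left(-2 + A\right)$ ($y{\left(A \right)} = \left(A + \left(-5 + 3\right)\right) \left(0 - A\right) = \left(A - 2\right) \left(- A\right) = \left(-2 + A\right) \left(- A\right) = - A \left(-2 + A\right)$)
$- 37 \left(-18 + y{\left(-1 \right)}\right) = - 37 \left(-18 - \left(2 - -1\right)\right) = - 37 \left(-18 - \left(2 + 1\right)\right) = - 37 \left(-18 - 3\right) = \left(-37\right) \left(-21\right) = 777$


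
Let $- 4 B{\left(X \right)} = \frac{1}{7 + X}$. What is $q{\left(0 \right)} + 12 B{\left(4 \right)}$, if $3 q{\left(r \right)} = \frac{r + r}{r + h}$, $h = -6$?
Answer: $- \frac{3}{11} \approx -0.27273$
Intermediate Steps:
$q{\left(r \right)} = \frac{2 r}{3 \left(-6 + r\right)}$ ($q{\left(r \right)} = \frac{\left(r + r\right) \frac{1}{r - 6}}{3} = \frac{2 r \frac{1}{-6 + r}}{3} = \frac{2 r}{3 \left(-6 + r\right)}$)
$B{\left(X \right)} = - \frac{1}{4 \left(7 + X\right)}$
$q{\left(0 \right)} + 12 B{\left(4 \right)} = \frac{2}{3} \cdot 0 \frac{1}{-6 + 0} + 12 \left(- \frac{1}{28 + 4 \cdot 4}\right) = \frac{2}{3} \cdot 0 \frac{1}{-6} + 12 \left(- \frac{1}{28 + 16}\right) = \frac{2}{3} \cdot 0 \left(- \frac{1}{6}\right) + 12 \left(- \frac{1}{44}\right) = 0 + 12 \left(\left(-1\right) \frac{1}{44}\right) = 0 + 12 \left(- \frac{1}{44}\right) = 0 - \frac{3}{11} = - \frac{3}{11}$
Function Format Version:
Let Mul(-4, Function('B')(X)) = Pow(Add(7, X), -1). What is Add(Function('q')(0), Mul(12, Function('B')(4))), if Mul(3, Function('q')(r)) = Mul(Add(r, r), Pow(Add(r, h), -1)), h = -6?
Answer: Rational(-3, 11) ≈ -0.27273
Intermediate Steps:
Function('q')(r) = Mul(Rational(2, 3), r, Pow(Add(-6, r), -1)) (Function('q')(r) = Mul(Rational(1, 3), Mul(Add(r, r), Pow(Add(r, -6), -1))) = Mul(Rational(1, 3), Mul(Mul(2, r), Pow(Add(-6, r), -1))) = Mul(Rational(1, 3), Mul(2, r, Pow(Add(-6, r), -1))) = Mul(Rational(2, 3), r, Pow(Add(-6, r), -1)))
Function('B')(X) = Mul(Rational(-1, 4), Pow(Add(7, X), -1))
Add(Function('q')(0), Mul(12, Function('B')(4))) = Add(Mul(Rational(2, 3), 0, Pow(Add(-6, 0), -1)), Mul(12, Mul(-1, Pow(Add(28, Mul(4, 4)), -1)))) = Add(Mul(Rational(2, 3), 0, Pow(-6, -1)), Mul(12, Mul(-1, Pow(Add(28, 16), -1)))) = Add(Mul(Rational(2, 3), 0, Rational(-1, 6)), Mul(12, Mul(-1, Pow(44, -1)))) = Add(0, Mul(12, Mul(-1, Rational(1, 44)))) = Add(0, Mul(12, Rational(-1, 44))) = Add(0, Rational(-3, 11)) = Rational(-3, 11)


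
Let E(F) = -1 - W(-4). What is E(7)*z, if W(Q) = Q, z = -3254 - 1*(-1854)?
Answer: -4200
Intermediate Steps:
z = -1400 (z = -3254 + 1854 = -1400)
E(F) = 3 (E(F) = -1 - 1*(-4) = -1 + 4 = 3)
E(7)*z = 3*(-1400) = -4200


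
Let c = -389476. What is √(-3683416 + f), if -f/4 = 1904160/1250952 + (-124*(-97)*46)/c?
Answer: 4*I*√5929677353901174170709806/5075164387 ≈ 1919.2*I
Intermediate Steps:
f = -2061995416/5075164387 (f = -4*(1904160/1250952 + (-124*(-97)*46)/(-389476)) = -4*(1904160*(1/1250952) + (12028*46)*(-1/389476)) = -4*(79340/52123 + 553288*(-1/389476)) = -4*(79340/52123 - 138322/97369) = -4*515498854/5075164387 = -2061995416/5075164387 ≈ -0.40629)
√(-3683416 + f) = √(-3683416 - 2061995416/5075164387) = √(-18693943767701408/5075164387) = 4*I*√5929677353901174170709806/5075164387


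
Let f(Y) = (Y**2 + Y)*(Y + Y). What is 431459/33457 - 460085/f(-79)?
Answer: 435459820409/32573601372 ≈ 13.368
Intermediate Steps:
f(Y) = 2*Y*(Y + Y**2) (f(Y) = (Y + Y**2)*(2*Y) = 2*Y*(Y + Y**2))
431459/33457 - 460085/f(-79) = 431459/33457 - 460085*1/(12482*(1 - 79)) = 431459*(1/33457) - 460085/(2*6241*(-78)) = 431459/33457 - 460085/(-973596) = 431459/33457 - 460085*(-1/973596) = 431459/33457 + 460085/973596 = 435459820409/32573601372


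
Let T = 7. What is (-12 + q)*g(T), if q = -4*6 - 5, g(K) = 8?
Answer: -328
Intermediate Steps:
q = -29 (q = -24 - 5 = -29)
(-12 + q)*g(T) = (-12 - 29)*8 = -41*8 = -328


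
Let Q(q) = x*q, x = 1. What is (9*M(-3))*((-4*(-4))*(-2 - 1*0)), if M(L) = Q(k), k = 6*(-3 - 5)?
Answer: 13824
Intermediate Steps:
k = -48 (k = 6*(-8) = -48)
Q(q) = q (Q(q) = 1*q = q)
M(L) = -48
(9*M(-3))*((-4*(-4))*(-2 - 1*0)) = (9*(-48))*((-4*(-4))*(-2 - 1*0)) = -6912*(-2 + 0) = -6912*(-2) = -432*(-32) = 13824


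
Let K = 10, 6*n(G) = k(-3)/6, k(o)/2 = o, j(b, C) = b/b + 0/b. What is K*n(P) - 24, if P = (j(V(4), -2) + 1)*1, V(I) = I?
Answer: -77/3 ≈ -25.667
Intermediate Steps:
j(b, C) = 1 (j(b, C) = 1 + 0 = 1)
k(o) = 2*o
P = 2 (P = (1 + 1)*1 = 2*1 = 2)
n(G) = -⅙ (n(G) = ((2*(-3))/6)/6 = (-6*⅙)/6 = (⅙)*(-1) = -⅙)
K*n(P) - 24 = 10*(-⅙) - 24 = -5/3 - 24 = -77/3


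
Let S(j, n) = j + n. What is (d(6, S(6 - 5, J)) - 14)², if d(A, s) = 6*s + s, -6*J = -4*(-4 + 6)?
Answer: 49/9 ≈ 5.4444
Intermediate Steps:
J = 4/3 (J = -(-2)*(-4 + 6)/3 = -(-2)*2/3 = -⅙*(-8) = 4/3 ≈ 1.3333)
d(A, s) = 7*s
(d(6, S(6 - 5, J)) - 14)² = (7*((6 - 5) + 4/3) - 14)² = (7*(1 + 4/3) - 14)² = (7*(7/3) - 14)² = (49/3 - 14)² = (7/3)² = 49/9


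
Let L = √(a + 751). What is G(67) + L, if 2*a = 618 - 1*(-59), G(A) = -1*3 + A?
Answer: 64 + √4358/2 ≈ 97.008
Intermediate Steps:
G(A) = -3 + A
a = 677/2 (a = (618 - 1*(-59))/2 = (618 + 59)/2 = (½)*677 = 677/2 ≈ 338.50)
L = √4358/2 (L = √(677/2 + 751) = √(2179/2) = √4358/2 ≈ 33.008)
G(67) + L = (-3 + 67) + √4358/2 = 64 + √4358/2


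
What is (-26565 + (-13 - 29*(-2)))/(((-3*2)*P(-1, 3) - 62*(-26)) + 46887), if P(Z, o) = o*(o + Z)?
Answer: -26520/48463 ≈ -0.54722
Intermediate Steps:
P(Z, o) = o*(Z + o)
(-26565 + (-13 - 29*(-2)))/(((-3*2)*P(-1, 3) - 62*(-26)) + 46887) = (-26565 + (-13 - 29*(-2)))/(((-3*2)*(3*(-1 + 3)) - 62*(-26)) + 46887) = (-26565 + (-13 + 58))/((-18*2 + 1612) + 46887) = (-26565 + 45)/((-6*6 + 1612) + 46887) = -26520/((-36 + 1612) + 46887) = -26520/(1576 + 46887) = -26520/48463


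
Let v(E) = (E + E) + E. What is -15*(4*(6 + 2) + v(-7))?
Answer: -165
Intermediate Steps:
v(E) = 3*E (v(E) = 2*E + E = 3*E)
-15*(4*(6 + 2) + v(-7)) = -15*(4*(6 + 2) + 3*(-7)) = -15*(4*8 - 21) = -15*(32 - 21) = -15*11 = -165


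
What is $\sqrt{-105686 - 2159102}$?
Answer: $2 i \sqrt{566197} \approx 1504.9 i$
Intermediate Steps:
$\sqrt{-105686 - 2159102} = \sqrt{-2264788} = 2 i \sqrt{566197}$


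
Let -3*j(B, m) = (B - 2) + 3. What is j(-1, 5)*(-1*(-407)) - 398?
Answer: -398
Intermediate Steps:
j(B, m) = -⅓ - B/3 (j(B, m) = -((B - 2) + 3)/3 = -((-2 + B) + 3)/3 = -(1 + B)/3 = -⅓ - B/3)
j(-1, 5)*(-1*(-407)) - 398 = (-⅓ - ⅓*(-1))*(-1*(-407)) - 398 = (-⅓ + ⅓)*407 - 398 = 0*407 - 398 = 0 - 398 = -398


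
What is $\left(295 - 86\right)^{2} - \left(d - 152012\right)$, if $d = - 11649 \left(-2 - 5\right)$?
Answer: $114150$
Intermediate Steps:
$d = 81543$ ($d = \left(-11649\right) \left(-7\right) = 81543$)
$\left(295 - 86\right)^{2} - \left(d - 152012\right) = \left(295 - 86\right)^{2} - \left(81543 - 152012\right) = 209^{2} - \left(81543 - 152012\right) = 43681 - -70469 = 43681 + 70469 = 114150$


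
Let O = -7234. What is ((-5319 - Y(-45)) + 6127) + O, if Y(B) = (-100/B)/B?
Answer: -520502/81 ≈ -6426.0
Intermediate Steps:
Y(B) = -100/B**2
((-5319 - Y(-45)) + 6127) + O = ((-5319 - (-100)/(-45)**2) + 6127) - 7234 = ((-5319 - (-100)/2025) + 6127) - 7234 = ((-5319 - 1*(-4/81)) + 6127) - 7234 = ((-5319 + 4/81) + 6127) - 7234 = (-430835/81 + 6127) - 7234 = 65452/81 - 7234 = -520502/81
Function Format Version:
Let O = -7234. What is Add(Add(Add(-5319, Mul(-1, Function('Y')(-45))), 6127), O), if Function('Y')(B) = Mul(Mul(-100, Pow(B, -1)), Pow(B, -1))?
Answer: Rational(-520502, 81) ≈ -6426.0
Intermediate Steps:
Function('Y')(B) = Mul(-100, Pow(B, -2))
Add(Add(Add(-5319, Mul(-1, Function('Y')(-45))), 6127), O) = Add(Add(Add(-5319, Mul(-1, Mul(-100, Pow(-45, -2)))), 6127), -7234) = Add(Add(Add(-5319, Mul(-1, Mul(-100, Rational(1, 2025)))), 6127), -7234) = Add(Add(Add(-5319, Mul(-1, Rational(-4, 81))), 6127), -7234) = Add(Add(Add(-5319, Rational(4, 81)), 6127), -7234) = Add(Add(Rational(-430835, 81), 6127), -7234) = Add(Rational(65452, 81), -7234) = Rational(-520502, 81)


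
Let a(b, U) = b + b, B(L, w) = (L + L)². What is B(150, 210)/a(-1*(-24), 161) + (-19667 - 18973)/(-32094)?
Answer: 10035815/5349 ≈ 1876.2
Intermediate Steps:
B(L, w) = 4*L² (B(L, w) = (2*L)² = 4*L²)
a(b, U) = 2*b
B(150, 210)/a(-1*(-24), 161) + (-19667 - 18973)/(-32094) = (4*150²)/((2*(-1*(-24)))) + (-19667 - 18973)/(-32094) = (4*22500)/((2*24)) - 38640*(-1/32094) = 90000/48 + 6440/5349 = 90000*(1/48) + 6440/5349 = 1875 + 6440/5349 = 10035815/5349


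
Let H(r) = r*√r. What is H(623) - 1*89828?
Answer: -89828 + 623*√623 ≈ -74278.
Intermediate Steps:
H(r) = r^(3/2)
H(623) - 1*89828 = 623^(3/2) - 1*89828 = 623*√623 - 89828 = -89828 + 623*√623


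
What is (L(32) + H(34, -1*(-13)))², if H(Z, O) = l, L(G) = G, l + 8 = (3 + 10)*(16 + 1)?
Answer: 60025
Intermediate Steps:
l = 213 (l = -8 + (3 + 10)*(16 + 1) = -8 + 13*17 = -8 + 221 = 213)
H(Z, O) = 213
(L(32) + H(34, -1*(-13)))² = (32 + 213)² = 245² = 60025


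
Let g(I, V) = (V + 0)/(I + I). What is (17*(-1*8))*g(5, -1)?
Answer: 68/5 ≈ 13.600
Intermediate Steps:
g(I, V) = V/(2*I) (g(I, V) = V/((2*I)) = V*(1/(2*I)) = V/(2*I))
(17*(-1*8))*g(5, -1) = (17*(-1*8))*((1/2)*(-1)/5) = (17*(-8))*((1/2)*(-1)*(1/5)) = -136*(-1/10) = 68/5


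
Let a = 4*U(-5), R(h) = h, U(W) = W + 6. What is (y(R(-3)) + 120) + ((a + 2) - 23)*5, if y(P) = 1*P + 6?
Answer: 38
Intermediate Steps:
U(W) = 6 + W
a = 4 (a = 4*(6 - 5) = 4*1 = 4)
y(P) = 6 + P (y(P) = P + 6 = 6 + P)
(y(R(-3)) + 120) + ((a + 2) - 23)*5 = ((6 - 3) + 120) + ((4 + 2) - 23)*5 = (3 + 120) + (6 - 23)*5 = 123 - 17*5 = 123 - 85 = 38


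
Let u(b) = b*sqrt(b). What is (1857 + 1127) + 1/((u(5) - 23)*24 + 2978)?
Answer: 8673707405/2906738 - 30*sqrt(5)/1453369 ≈ 2984.0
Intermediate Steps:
u(b) = b**(3/2)
(1857 + 1127) + 1/((u(5) - 23)*24 + 2978) = (1857 + 1127) + 1/((5**(3/2) - 23)*24 + 2978) = 2984 + 1/((5*sqrt(5) - 23)*24 + 2978) = 2984 + 1/((-23 + 5*sqrt(5))*24 + 2978) = 2984 + 1/((-552 + 120*sqrt(5)) + 2978) = 2984 + 1/(2426 + 120*sqrt(5))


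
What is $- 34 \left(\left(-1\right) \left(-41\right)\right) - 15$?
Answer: $-1409$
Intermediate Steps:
$- 34 \left(\left(-1\right) \left(-41\right)\right) - 15 = \left(-34\right) 41 - 15 = -1394 - 15 = -1409$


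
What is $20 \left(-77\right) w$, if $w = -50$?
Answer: $77000$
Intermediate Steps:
$20 \left(-77\right) w = 20 \left(-77\right) \left(-50\right) = \left(-1540\right) \left(-50\right) = 77000$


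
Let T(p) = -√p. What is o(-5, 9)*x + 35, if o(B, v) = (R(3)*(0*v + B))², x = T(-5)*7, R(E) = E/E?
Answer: 35 - 175*I*√5 ≈ 35.0 - 391.31*I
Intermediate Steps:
R(E) = 1
x = -7*I*√5 (x = -√(-5)*7 = -I*√5*7 = -7*I*√5 ≈ -15.652*I)
o(B, v) = B² (o(B, v) = (1*(0*v + B))² = (1*(0 + B))² = (1*B)² = B²)
o(-5, 9)*x + 35 = (-5)²*(-7*I*√5) + 35 = 25*(-7*I*√5) + 35 = -175*I*√5 + 35 = 35 - 175*I*√5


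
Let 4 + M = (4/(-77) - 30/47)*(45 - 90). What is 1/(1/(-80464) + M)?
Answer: 6195728/167662931 ≈ 0.036953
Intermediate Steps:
M = 97934/3619 (M = -4 + (4/(-77) - 30/47)*(45 - 90) = -4 + (4*(-1/77) - 30*1/47)*(-45) = -4 + (-4/77 - 30/47)*(-45) = -4 - 2498/3619*(-45) = -4 + 112410/3619 = 97934/3619 ≈ 27.061)
1/(1/(-80464) + M) = 1/(1/(-80464) + 97934/3619) = 1/(-1/80464 + 97934/3619) = 1/(167662931/6195728) = 6195728/167662931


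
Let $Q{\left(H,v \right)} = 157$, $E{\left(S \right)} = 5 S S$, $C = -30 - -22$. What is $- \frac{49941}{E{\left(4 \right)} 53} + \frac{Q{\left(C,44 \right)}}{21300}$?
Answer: $- \frac{53153881}{4515600} \approx -11.771$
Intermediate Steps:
$C = -8$ ($C = -30 + 22 = -8$)
$E{\left(S \right)} = 5 S^{2}$
$- \frac{49941}{E{\left(4 \right)} 53} + \frac{Q{\left(C,44 \right)}}{21300} = - \frac{49941}{5 \cdot 4^{2} \cdot 53} + \frac{157}{21300} = - \frac{49941}{5 \cdot 16 \cdot 53} + 157 \cdot \frac{1}{21300} = - \frac{49941}{80 \cdot 53} + \frac{157}{21300} = - \frac{49941}{4240} + \frac{157}{21300} = - \frac{53153881}{4515600}$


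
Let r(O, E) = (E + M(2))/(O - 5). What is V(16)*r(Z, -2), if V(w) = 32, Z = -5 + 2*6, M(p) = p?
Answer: 0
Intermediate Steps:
Z = 7 (Z = -5 + 12 = 7)
r(O, E) = (2 + E)/(-5 + O) (r(O, E) = (E + 2)/(O - 5) = (2 + E)/(-5 + O))
V(16)*r(Z, -2) = 32*((2 - 2)/(-5 + 7)) = 32*(0/2) = 32*((1/2)*0) = 32*0 = 0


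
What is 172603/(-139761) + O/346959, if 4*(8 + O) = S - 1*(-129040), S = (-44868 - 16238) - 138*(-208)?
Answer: -12557939219/10775852622 ≈ -1.1654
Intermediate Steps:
S = -32402 (S = -61106 + 28704 = -32402)
O = 48303/2 (O = -8 + (-32402 - 1*(-129040))/4 = -8 + (-32402 + 129040)/4 = -8 + (1/4)*96638 = -8 + 48319/2 = 48303/2 ≈ 24152.)
172603/(-139761) + O/346959 = 172603/(-139761) + (48303/2)/346959 = 172603*(-1/139761) + (48303/2)*(1/346959) = -172603/139761 + 5367/77102 = -12557939219/10775852622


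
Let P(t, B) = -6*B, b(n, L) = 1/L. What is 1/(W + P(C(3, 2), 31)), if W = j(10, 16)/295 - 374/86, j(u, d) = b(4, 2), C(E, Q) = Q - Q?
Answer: -25370/4829107 ≈ -0.0052536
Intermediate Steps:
C(E, Q) = 0
j(u, d) = ½ (j(u, d) = 1/2 = ½)
W = -110287/25370 (W = (½)/295 - 374/86 = (½)*(1/295) - 374*1/86 = 1/590 - 187/43 = -110287/25370 ≈ -4.3471)
1/(W + P(C(3, 2), 31)) = 1/(-110287/25370 - 6*31) = 1/(-110287/25370 - 186) = 1/(-4829107/25370) = -25370/4829107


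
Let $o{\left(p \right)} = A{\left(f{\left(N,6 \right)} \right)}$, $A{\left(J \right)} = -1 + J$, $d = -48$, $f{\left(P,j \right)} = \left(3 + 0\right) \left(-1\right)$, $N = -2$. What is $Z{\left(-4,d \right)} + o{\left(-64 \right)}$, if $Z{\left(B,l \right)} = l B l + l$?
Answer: $-9268$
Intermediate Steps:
$f{\left(P,j \right)} = -3$ ($f{\left(P,j \right)} = 3 \left(-1\right) = -3$)
$Z{\left(B,l \right)} = l + B l^{2}$ ($Z{\left(B,l \right)} = B l l + l = B l^{2} + l = l + B l^{2}$)
$o{\left(p \right)} = -4$ ($o{\left(p \right)} = -1 - 3 = -4$)
$Z{\left(-4,d \right)} + o{\left(-64 \right)} = - 48 \left(1 - -192\right) - 4 = - 48 \left(1 + 192\right) - 4 = \left(-48\right) 193 - 4 = -9264 - 4 = -9268$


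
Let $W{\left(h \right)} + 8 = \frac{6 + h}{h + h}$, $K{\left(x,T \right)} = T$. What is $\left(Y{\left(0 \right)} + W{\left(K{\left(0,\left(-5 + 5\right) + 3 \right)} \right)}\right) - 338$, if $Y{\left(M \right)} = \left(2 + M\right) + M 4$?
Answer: $- \frac{685}{2} \approx -342.5$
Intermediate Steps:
$W{\left(h \right)} = -8 + \frac{6 + h}{2 h}$ ($W{\left(h \right)} = -8 + \frac{6 + h}{h + h} = -8 + \frac{6 + h}{2 h}$)
$Y{\left(M \right)} = 2 + 5 M$ ($Y{\left(M \right)} = \left(2 + M\right) + 4 M = 2 + 5 M$)
$\left(Y{\left(0 \right)} + W{\left(K{\left(0,\left(-5 + 5\right) + 3 \right)} \right)}\right) - 338 = \left(\left(2 + 5 \cdot 0\right) - \left(\frac{15}{2} - \frac{3}{\left(-5 + 5\right) + 3}\right)\right) - 338 = \left(\left(2 + 0\right) - \left(\frac{15}{2} - \frac{3}{0 + 3}\right)\right) - 338 = \left(2 - \left(\frac{15}{2} - \frac{3}{3}\right)\right) - 338 = \left(2 + \left(- \frac{15}{2} + 3 \cdot \frac{1}{3}\right)\right) - 338 = \left(2 + \left(- \frac{15}{2} + 1\right)\right) - 338 = \left(2 - \frac{13}{2}\right) - 338 = - \frac{9}{2} - 338 = - \frac{685}{2}$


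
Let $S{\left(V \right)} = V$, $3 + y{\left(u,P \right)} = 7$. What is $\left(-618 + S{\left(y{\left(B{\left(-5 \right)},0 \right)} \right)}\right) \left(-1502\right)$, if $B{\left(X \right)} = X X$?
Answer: $922228$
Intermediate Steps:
$B{\left(X \right)} = X^{2}$
$y{\left(u,P \right)} = 4$ ($y{\left(u,P \right)} = -3 + 7 = 4$)
$\left(-618 + S{\left(y{\left(B{\left(-5 \right)},0 \right)} \right)}\right) \left(-1502\right) = \left(-618 + 4\right) \left(-1502\right) = \left(-614\right) \left(-1502\right) = 922228$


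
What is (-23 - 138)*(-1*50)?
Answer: 8050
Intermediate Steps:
(-23 - 138)*(-1*50) = -161*(-50) = 8050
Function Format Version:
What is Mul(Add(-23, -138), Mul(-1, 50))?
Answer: 8050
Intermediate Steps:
Mul(Add(-23, -138), Mul(-1, 50)) = Mul(-161, -50) = 8050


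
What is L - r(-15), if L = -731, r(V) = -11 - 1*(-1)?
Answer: -721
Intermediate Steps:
r(V) = -10 (r(V) = -11 + 1 = -10)
L - r(-15) = -731 - 1*(-10) = -731 + 10 = -721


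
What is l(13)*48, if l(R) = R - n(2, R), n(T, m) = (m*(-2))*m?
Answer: 16848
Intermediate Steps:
n(T, m) = -2*m² (n(T, m) = (-2*m)*m = -2*m²)
l(R) = R + 2*R² (l(R) = R - (-2)*R² = R + 2*R²)
l(13)*48 = (13*(1 + 2*13))*48 = (13*(1 + 26))*48 = (13*27)*48 = 351*48 = 16848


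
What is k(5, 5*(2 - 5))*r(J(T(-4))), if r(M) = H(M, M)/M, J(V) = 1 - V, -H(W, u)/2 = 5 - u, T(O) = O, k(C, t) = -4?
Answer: 0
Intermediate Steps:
H(W, u) = -10 + 2*u (H(W, u) = -2*(5 - u) = -10 + 2*u)
r(M) = (-10 + 2*M)/M
k(5, 5*(2 - 5))*r(J(T(-4))) = -4*(2 - 10/(1 - 1*(-4))) = -4*(2 - 10/(1 + 4)) = -4*(2 - 10/5) = -4*(2 - 10*⅕) = -4*(2 - 2) = -4*0 = 0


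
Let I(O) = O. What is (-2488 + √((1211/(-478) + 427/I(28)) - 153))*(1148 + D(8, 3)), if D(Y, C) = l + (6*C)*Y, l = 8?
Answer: -3234400 + 650*I*√32052529/239 ≈ -3.2344e+6 + 15397.0*I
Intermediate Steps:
D(Y, C) = 8 + 6*C*Y (D(Y, C) = 8 + (6*C)*Y = 8 + 6*C*Y)
(-2488 + √((1211/(-478) + 427/I(28)) - 153))*(1148 + D(8, 3)) = (-2488 + √((1211/(-478) + 427/28) - 153))*(1148 + (8 + 6*3*8)) = (-2488 + √((1211*(-1/478) + 427*(1/28)) - 153))*(1148 + (8 + 144)) = (-2488 + √((-1211/478 + 61/4) - 153))*(1148 + 152) = (-2488 + √(12157/956 - 153))*1300 = (-2488 + √(-134111/956))*1300 = (-2488 + I*√32052529/478)*1300 = -3234400 + 650*I*√32052529/239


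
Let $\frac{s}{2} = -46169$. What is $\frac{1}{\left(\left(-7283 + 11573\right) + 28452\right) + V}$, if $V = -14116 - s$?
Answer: $\frac{1}{110964} \approx 9.0119 \cdot 10^{-6}$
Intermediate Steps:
$s = -92338$ ($s = 2 \left(-46169\right) = -92338$)
$V = 78222$ ($V = -14116 - -92338 = -14116 + 92338 = 78222$)
$\frac{1}{\left(\left(-7283 + 11573\right) + 28452\right) + V} = \frac{1}{\left(\left(-7283 + 11573\right) + 28452\right) + 78222} = \frac{1}{\left(4290 + 28452\right) + 78222} = \frac{1}{32742 + 78222} = \frac{1}{110964}$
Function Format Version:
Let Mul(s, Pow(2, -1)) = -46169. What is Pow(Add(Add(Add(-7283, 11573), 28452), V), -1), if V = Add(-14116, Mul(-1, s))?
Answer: Rational(1, 110964) ≈ 9.0119e-6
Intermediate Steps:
s = -92338 (s = Mul(2, -46169) = -92338)
V = 78222 (V = Add(-14116, Mul(-1, -92338)) = Add(-14116, 92338) = 78222)
Pow(Add(Add(Add(-7283, 11573), 28452), V), -1) = Pow(Add(Add(Add(-7283, 11573), 28452), 78222), -1) = Pow(Add(Add(4290, 28452), 78222), -1) = Pow(Add(32742, 78222), -1) = Pow(110964, -1) = Rational(1, 110964)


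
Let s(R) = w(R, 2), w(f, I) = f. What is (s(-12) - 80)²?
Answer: 8464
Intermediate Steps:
s(R) = R
(s(-12) - 80)² = (-12 - 80)² = (-92)² = 8464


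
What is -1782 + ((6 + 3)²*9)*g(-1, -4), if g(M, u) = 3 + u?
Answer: -2511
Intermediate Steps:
-1782 + ((6 + 3)²*9)*g(-1, -4) = -1782 + ((6 + 3)²*9)*(3 - 4) = -1782 + (9²*9)*(-1) = -1782 + (81*9)*(-1) = -1782 + 729*(-1) = -1782 - 729 = -2511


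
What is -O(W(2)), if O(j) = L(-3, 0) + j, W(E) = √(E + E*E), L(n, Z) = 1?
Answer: -1 - √6 ≈ -3.4495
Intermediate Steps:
W(E) = √(E + E²)
O(j) = 1 + j
-O(W(2)) = -(1 + √(2*(1 + 2))) = -(1 + √(2*3)) = -(1 + √6) = -1 - √6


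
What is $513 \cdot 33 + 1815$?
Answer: $18744$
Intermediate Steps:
$513 \cdot 33 + 1815 = 16929 + 1815 = 18744$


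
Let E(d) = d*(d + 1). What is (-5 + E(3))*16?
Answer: 112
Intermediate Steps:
E(d) = d*(1 + d)
(-5 + E(3))*16 = (-5 + 3*(1 + 3))*16 = (-5 + 3*4)*16 = (-5 + 12)*16 = 7*16 = 112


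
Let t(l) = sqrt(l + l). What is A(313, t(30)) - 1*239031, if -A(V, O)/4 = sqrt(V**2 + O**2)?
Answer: -239031 - 4*sqrt(98029) ≈ -2.4028e+5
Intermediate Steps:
t(l) = sqrt(2)*sqrt(l) (t(l) = sqrt(2*l) = sqrt(2)*sqrt(l))
A(V, O) = -4*sqrt(O**2 + V**2) (A(V, O) = -4*sqrt(V**2 + O**2) = -4*sqrt(O**2 + V**2))
A(313, t(30)) - 1*239031 = -4*sqrt((sqrt(2)*sqrt(30))**2 + 313**2) - 1*239031 = -4*sqrt((2*sqrt(15))**2 + 97969) - 239031 = -4*sqrt(60 + 97969) - 239031 = -4*sqrt(98029) - 239031 = -239031 - 4*sqrt(98029)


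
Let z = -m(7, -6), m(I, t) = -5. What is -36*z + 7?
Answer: -173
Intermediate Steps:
z = 5 (z = -1*(-5) = 5)
-36*z + 7 = -36*5 + 7 = -180 + 7 = -173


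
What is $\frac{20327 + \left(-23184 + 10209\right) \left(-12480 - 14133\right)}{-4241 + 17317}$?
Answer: $\frac{172662001}{6538} \approx 26409.0$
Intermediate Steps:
$\frac{20327 + \left(-23184 + 10209\right) \left(-12480 - 14133\right)}{-4241 + 17317} = \frac{20327 - -345303675}{13076} = \left(20327 + 345303675\right) \frac{1}{13076} = 345324002 \cdot \frac{1}{13076} = \frac{172662001}{6538}$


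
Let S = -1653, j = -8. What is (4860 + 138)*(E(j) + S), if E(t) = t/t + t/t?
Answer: -8251698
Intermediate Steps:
E(t) = 2 (E(t) = 1 + 1 = 2)
(4860 + 138)*(E(j) + S) = (4860 + 138)*(2 - 1653) = 4998*(-1651) = -8251698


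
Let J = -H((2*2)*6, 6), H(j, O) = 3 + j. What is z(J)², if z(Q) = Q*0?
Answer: 0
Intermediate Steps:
J = -27 (J = -(3 + (2*2)*6) = -(3 + 4*6) = -(3 + 24) = -1*27 = -27)
z(Q) = 0
z(J)² = 0² = 0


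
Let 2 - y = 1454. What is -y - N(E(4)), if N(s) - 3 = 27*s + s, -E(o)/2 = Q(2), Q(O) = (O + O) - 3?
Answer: 1505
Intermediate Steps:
y = -1452 (y = 2 - 1*1454 = 2 - 1454 = -1452)
Q(O) = -3 + 2*O (Q(O) = 2*O - 3 = -3 + 2*O)
E(o) = -2 (E(o) = -2*(-3 + 2*2) = -2*(-3 + 4) = -2*1 = -2)
N(s) = 3 + 28*s (N(s) = 3 + (27*s + s) = 3 + 28*s)
-y - N(E(4)) = -1*(-1452) - (3 + 28*(-2)) = 1452 - (3 - 56) = 1452 - 1*(-53) = 1452 + 53 = 1505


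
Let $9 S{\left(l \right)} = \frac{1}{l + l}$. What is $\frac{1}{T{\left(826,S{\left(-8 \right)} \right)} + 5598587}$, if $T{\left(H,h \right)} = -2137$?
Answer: $\frac{1}{5596450} \approx 1.7868 \cdot 10^{-7}$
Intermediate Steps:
$S{\left(l \right)} = \frac{1}{18 l}$ ($S{\left(l \right)} = \frac{1}{9 \left(l + l\right)} = \frac{1}{9 \cdot 2 l} = \frac{\frac{1}{2} \frac{1}{l}}{9} = \frac{1}{18 l}$)
$\frac{1}{T{\left(826,S{\left(-8 \right)} \right)} + 5598587} = \frac{1}{-2137 + 5598587} = \frac{1}{5596450}$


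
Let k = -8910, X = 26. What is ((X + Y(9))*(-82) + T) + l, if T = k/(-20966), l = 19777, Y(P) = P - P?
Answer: 16816090/953 ≈ 17645.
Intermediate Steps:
Y(P) = 0
T = 405/953 (T = -8910/(-20966) = -8910*(-1/20966) = 405/953 ≈ 0.42497)
((X + Y(9))*(-82) + T) + l = ((26 + 0)*(-82) + 405/953) + 19777 = (26*(-82) + 405/953) + 19777 = (-2132 + 405/953) + 19777 = -2031391/953 + 19777 = 16816090/953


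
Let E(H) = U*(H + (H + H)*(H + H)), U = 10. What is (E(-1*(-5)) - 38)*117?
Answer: 118404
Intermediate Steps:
E(H) = 10*H + 40*H² (E(H) = 10*(H + (H + H)*(H + H)) = 10*(H + (2*H)*(2*H)) = 10*(H + 4*H²) = 10*H + 40*H²)
(E(-1*(-5)) - 38)*117 = (10*(-1*(-5))*(1 + 4*(-1*(-5))) - 38)*117 = (10*5*(1 + 4*5) - 38)*117 = (10*5*(1 + 20) - 38)*117 = (10*5*21 - 38)*117 = (1050 - 38)*117 = 1012*117 = 118404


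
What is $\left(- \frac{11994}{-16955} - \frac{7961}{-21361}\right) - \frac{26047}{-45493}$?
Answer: $\frac{3889951630266}{2353780231745} \approx 1.6526$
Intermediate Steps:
$\left(- \frac{11994}{-16955} - \frac{7961}{-21361}\right) - \frac{26047}{-45493} = \left(\left(-11994\right) \left(- \frac{1}{16955}\right) - - \frac{7961}{21361}\right) - 26047 \left(- \frac{1}{45493}\right) = \left(\frac{11994}{16955} + \frac{7961}{21361}\right) - - \frac{3721}{6499} = \frac{391182589}{362175755} + \frac{3721}{6499} = \frac{3889951630266}{2353780231745}$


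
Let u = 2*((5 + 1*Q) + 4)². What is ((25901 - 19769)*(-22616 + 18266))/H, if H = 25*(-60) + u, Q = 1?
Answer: 266742/13 ≈ 20519.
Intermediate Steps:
u = 200 (u = 2*((5 + 1*1) + 4)² = 2*((5 + 1) + 4)² = 2*(6 + 4)² = 2*10² = 2*100 = 200)
H = -1300 (H = 25*(-60) + 200 = -1500 + 200 = -1300)
((25901 - 19769)*(-22616 + 18266))/H = ((25901 - 19769)*(-22616 + 18266))/(-1300) = (6132*(-4350))*(-1/1300) = -26674200*(-1/1300) = 266742/13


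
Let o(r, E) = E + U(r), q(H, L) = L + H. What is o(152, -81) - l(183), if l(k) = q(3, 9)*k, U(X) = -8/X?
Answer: -43264/19 ≈ -2277.1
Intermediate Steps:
q(H, L) = H + L
l(k) = 12*k (l(k) = (3 + 9)*k = 12*k)
o(r, E) = E - 8/r
o(152, -81) - l(183) = (-81 - 8/152) - 12*183 = (-81 - 8*1/152) - 1*2196 = (-81 - 1/19) - 2196 = -1540/19 - 2196 = -43264/19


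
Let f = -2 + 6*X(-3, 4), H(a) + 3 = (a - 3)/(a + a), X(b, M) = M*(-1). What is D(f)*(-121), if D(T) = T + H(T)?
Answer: 178959/52 ≈ 3441.5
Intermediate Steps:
X(b, M) = -M
H(a) = -3 + (-3 + a)/(2*a) (H(a) = -3 + (a - 3)/(a + a) = -3 + (-3 + a)/((2*a)) = -3 + (-3 + a)*(1/(2*a)) = -3 + (-3 + a)/(2*a))
f = -26 (f = -2 + 6*(-1*4) = -2 + 6*(-4) = -2 - 24 = -26)
D(T) = T + (-3 - 5*T)/(2*T)
D(f)*(-121) = (-5/2 - 26 - 3/2/(-26))*(-121) = (-5/2 - 26 - 3/2*(-1/26))*(-121) = (-5/2 - 26 + 3/52)*(-121) = -1479/52*(-121) = 178959/52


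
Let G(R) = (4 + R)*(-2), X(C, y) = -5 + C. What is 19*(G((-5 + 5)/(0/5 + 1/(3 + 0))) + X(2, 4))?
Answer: -209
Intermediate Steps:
G(R) = -8 - 2*R
19*(G((-5 + 5)/(0/5 + 1/(3 + 0))) + X(2, 4)) = 19*((-8 - 2*(-5 + 5)/(0/5 + 1/(3 + 0))) + (-5 + 2)) = 19*((-8 - 0/(0*(⅕) + 1/3)) - 3) = 19*((-8 - 0/(0 + ⅓)) - 3) = 19*((-8 - 0/⅓) - 3) = 19*((-8 - 0*3) - 3) = 19*((-8 - 2*0) - 3) = 19*((-8 + 0) - 3) = 19*(-8 - 3) = 19*(-11) = -209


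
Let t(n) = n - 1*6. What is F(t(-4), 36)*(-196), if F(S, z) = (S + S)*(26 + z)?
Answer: 243040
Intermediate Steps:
t(n) = -6 + n (t(n) = n - 6 = -6 + n)
F(S, z) = 2*S*(26 + z) (F(S, z) = (2*S)*(26 + z) = 2*S*(26 + z))
F(t(-4), 36)*(-196) = (2*(-6 - 4)*(26 + 36))*(-196) = (2*(-10)*62)*(-196) = -1240*(-196) = 243040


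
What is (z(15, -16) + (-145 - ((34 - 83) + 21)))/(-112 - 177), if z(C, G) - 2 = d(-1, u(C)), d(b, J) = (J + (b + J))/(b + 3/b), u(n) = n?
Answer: 489/1156 ≈ 0.42301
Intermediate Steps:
d(b, J) = (b + 2*J)/(b + 3/b) (d(b, J) = (J + (J + b))/(b + 3/b) = (b + 2*J)/(b + 3/b))
z(C, G) = 9/4 - C/2 (z(C, G) = 2 - (-1 + 2*C)/(3 + (-1)²) = 2 - (-1 + 2*C)/(3 + 1) = 2 - 1*(-1 + 2*C)/4 = 2 - 1*¼*(-1 + 2*C) = 2 + (¼ - C/2) = 9/4 - C/2)
(z(15, -16) + (-145 - ((34 - 83) + 21)))/(-112 - 177) = ((9/4 - ½*15) + (-145 - ((34 - 83) + 21)))/(-112 - 177) = ((9/4 - 15/2) + (-145 - (-49 + 21)))/(-289) = (-21/4 + (-145 - 1*(-28)))*(-1/289) = (-21/4 + (-145 + 28))*(-1/289) = (-21/4 - 117)*(-1/289) = -489/4*(-1/289) = 489/1156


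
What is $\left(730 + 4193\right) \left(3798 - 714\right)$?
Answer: $15182532$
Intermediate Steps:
$\left(730 + 4193\right) \left(3798 - 714\right) = 4923 \cdot 3084 = 15182532$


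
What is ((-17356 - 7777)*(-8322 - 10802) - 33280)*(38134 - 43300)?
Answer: -2482832355192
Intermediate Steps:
((-17356 - 7777)*(-8322 - 10802) - 33280)*(38134 - 43300) = (-25133*(-19124) - 33280)*(-5166) = (480643492 - 33280)*(-5166) = 480610212*(-5166) = -2482832355192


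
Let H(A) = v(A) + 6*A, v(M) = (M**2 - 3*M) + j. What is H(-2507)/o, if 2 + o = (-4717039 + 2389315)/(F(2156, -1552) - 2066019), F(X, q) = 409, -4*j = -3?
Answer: -25933852322575/3606992 ≈ -7.1899e+6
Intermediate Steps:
j = 3/4 (j = -1/4*(-3) = 3/4 ≈ 0.75000)
v(M) = 3/4 + M**2 - 3*M (v(M) = (M**2 - 3*M) + 3/4 = 3/4 + M**2 - 3*M)
H(A) = 3/4 + A**2 + 3*A (H(A) = (3/4 + A**2 - 3*A) + 6*A = 3/4 + A**2 + 3*A)
o = -901748/1032805 (o = -2 + (-4717039 + 2389315)/(409 - 2066019) = -2 - 2327724/(-2065610) = -2 - 2327724*(-1/2065610) = -2 + 1163862/1032805 = -901748/1032805 ≈ -0.87311)
H(-2507)/o = (3/4 + (-2507)**2 + 3*(-2507))/(-901748/1032805) = (3/4 + 6285049 - 7521)*(-1032805/901748) = (25110115/4)*(-1032805/901748) = -25933852322575/3606992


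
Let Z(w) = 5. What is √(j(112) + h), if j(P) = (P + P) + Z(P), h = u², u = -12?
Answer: √373 ≈ 19.313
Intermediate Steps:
h = 144 (h = (-12)² = 144)
j(P) = 5 + 2*P (j(P) = (P + P) + 5 = 2*P + 5 = 5 + 2*P)
√(j(112) + h) = √((5 + 2*112) + 144) = √((5 + 224) + 144) = √(229 + 144) = √373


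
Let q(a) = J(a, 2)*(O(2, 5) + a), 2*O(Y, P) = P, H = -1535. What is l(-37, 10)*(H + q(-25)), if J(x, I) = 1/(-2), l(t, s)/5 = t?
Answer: 1127575/4 ≈ 2.8189e+5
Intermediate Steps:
l(t, s) = 5*t
O(Y, P) = P/2
J(x, I) = -½
q(a) = -5/4 - a/2 (q(a) = -((½)*5 + a)/2 = -(5/2 + a)/2 = -5/4 - a/2)
l(-37, 10)*(H + q(-25)) = (5*(-37))*(-1535 + (-5/4 - ½*(-25))) = -185*(-1535 + (-5/4 + 25/2)) = -185*(-1535 + 45/4) = -185*(-6095/4) = 1127575/4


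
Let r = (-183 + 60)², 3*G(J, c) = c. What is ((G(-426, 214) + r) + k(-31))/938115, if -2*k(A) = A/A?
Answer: 91199/5628690 ≈ 0.016203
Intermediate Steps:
k(A) = -½ (k(A) = -A/(2*A) = -½*1 = -½)
G(J, c) = c/3
r = 15129 (r = (-123)² = 15129)
((G(-426, 214) + r) + k(-31))/938115 = (((⅓)*214 + 15129) - ½)/938115 = ((214/3 + 15129) - ½)*(1/938115) = (45601/3 - ½)*(1/938115) = (91199/6)*(1/938115) = 91199/5628690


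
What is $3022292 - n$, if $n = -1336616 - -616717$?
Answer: $3742191$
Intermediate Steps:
$n = -719899$ ($n = -1336616 + 616717 = -719899$)
$3022292 - n = 3022292 - -719899 = 3022292 + 719899 = 3742191$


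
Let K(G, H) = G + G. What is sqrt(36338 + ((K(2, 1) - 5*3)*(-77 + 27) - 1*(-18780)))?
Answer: 2*sqrt(13917) ≈ 235.94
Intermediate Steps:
K(G, H) = 2*G
sqrt(36338 + ((K(2, 1) - 5*3)*(-77 + 27) - 1*(-18780))) = sqrt(36338 + ((2*2 - 5*3)*(-77 + 27) - 1*(-18780))) = sqrt(36338 + ((4 - 15)*(-50) + 18780)) = sqrt(36338 + (-11*(-50) + 18780)) = sqrt(36338 + (550 + 18780)) = sqrt(36338 + 19330) = sqrt(55668) = 2*sqrt(13917)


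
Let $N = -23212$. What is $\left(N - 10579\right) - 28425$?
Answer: $-62216$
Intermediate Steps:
$\left(N - 10579\right) - 28425 = \left(-23212 - 10579\right) - 28425 = -33791 - 28425 = -62216$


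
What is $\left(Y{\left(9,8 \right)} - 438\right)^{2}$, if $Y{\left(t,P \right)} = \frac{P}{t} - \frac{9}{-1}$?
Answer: $\frac{14845609}{81} \approx 1.8328 \cdot 10^{5}$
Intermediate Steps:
$Y{\left(t,P \right)} = 9 + \frac{P}{t}$ ($Y{\left(t,P \right)} = \frac{P}{t} - -9 = \frac{P}{t} + 9 = 9 + \frac{P}{t}$)
$\left(Y{\left(9,8 \right)} - 438\right)^{2} = \left(\left(9 + \frac{8}{9}\right) - 438\right)^{2} = \left(\frac{89}{9} - 438\right)^{2} = \left(- \frac{3853}{9}\right)^{2} = \frac{14845609}{81}$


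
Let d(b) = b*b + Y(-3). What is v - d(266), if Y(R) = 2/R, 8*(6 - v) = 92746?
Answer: -988111/12 ≈ -82343.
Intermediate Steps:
v = -46349/4 (v = 6 - ⅛*92746 = 6 - 46373/4 = -46349/4 ≈ -11587.)
d(b) = -⅔ + b² (d(b) = b*b + 2/(-3) = b² + 2*(-⅓) = b² - ⅔ = -⅔ + b²)
v - d(266) = -46349/4 - (-⅔ + 266²) = -46349/4 - (-⅔ + 70756) = -46349/4 - 1*212266/3 = -46349/4 - 212266/3 = -988111/12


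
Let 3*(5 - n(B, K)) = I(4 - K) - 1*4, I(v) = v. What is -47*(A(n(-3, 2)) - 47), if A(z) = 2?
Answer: 2115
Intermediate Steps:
n(B, K) = 5 + K/3 (n(B, K) = 5 - ((4 - K) - 1*4)/3 = 5 - ((4 - K) - 4)/3 = 5 - (-1)*K/3 = 5 + K/3)
-47*(A(n(-3, 2)) - 47) = -47*(2 - 47) = -47*(-45) = 2115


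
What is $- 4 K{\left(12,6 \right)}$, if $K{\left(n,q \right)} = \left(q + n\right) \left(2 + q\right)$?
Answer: $-576$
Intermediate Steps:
$K{\left(n,q \right)} = \left(2 + q\right) \left(n + q\right)$ ($K{\left(n,q \right)} = \left(n + q\right) \left(2 + q\right) = \left(2 + q\right) \left(n + q\right)$)
$- 4 K{\left(12,6 \right)} = - 4 \left(6^{2} + 2 \cdot 12 + 2 \cdot 6 + 12 \cdot 6\right) = - 4 \left(36 + 24 + 12 + 72\right) = \left(-4\right) 144 = -576$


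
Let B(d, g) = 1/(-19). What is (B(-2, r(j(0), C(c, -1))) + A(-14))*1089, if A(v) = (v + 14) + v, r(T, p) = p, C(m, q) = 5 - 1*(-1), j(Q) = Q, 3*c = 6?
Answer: -290763/19 ≈ -15303.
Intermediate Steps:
c = 2 (c = (⅓)*6 = 2)
C(m, q) = 6 (C(m, q) = 5 + 1 = 6)
B(d, g) = -1/19
A(v) = 14 + 2*v (A(v) = (14 + v) + v = 14 + 2*v)
(B(-2, r(j(0), C(c, -1))) + A(-14))*1089 = (-1/19 + (14 + 2*(-14)))*1089 = (-1/19 + (14 - 28))*1089 = (-1/19 - 14)*1089 = -267/19*1089 = -290763/19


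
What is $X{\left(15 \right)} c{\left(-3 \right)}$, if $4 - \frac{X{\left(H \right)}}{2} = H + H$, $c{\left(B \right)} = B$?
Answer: $156$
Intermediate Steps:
$X{\left(H \right)} = 8 - 4 H$ ($X{\left(H \right)} = 8 - 2 \left(H + H\right) = 8 - 2 \cdot 2 H = 8 - 4 H$)
$X{\left(15 \right)} c{\left(-3 \right)} = \left(8 - 60\right) \left(-3\right) = \left(-52\right) \left(-3\right) = 156$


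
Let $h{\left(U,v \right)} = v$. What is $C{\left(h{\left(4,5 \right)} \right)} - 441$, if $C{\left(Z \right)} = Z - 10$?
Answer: $-446$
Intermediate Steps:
$C{\left(Z \right)} = -10 + Z$ ($C{\left(Z \right)} = Z - 10 = -10 + Z$)
$C{\left(h{\left(4,5 \right)} \right)} - 441 = \left(-10 + 5\right) - 441 = -5 - 441 = -446$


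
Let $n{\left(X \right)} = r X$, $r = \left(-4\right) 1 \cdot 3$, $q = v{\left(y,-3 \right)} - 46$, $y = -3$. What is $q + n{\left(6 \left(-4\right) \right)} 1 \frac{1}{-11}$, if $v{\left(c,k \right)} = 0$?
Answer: $- \frac{794}{11} \approx -72.182$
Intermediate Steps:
$q = -46$ ($q = 0 - 46 = -46$)
$r = -12$ ($r = \left(-4\right) 3 = -12$)
$n{\left(X \right)} = - 12 X$
$q + n{\left(6 \left(-4\right) \right)} 1 \frac{1}{-11} = -46 + - 12 \cdot 6 \left(-4\right) 1 \frac{1}{-11} = -46 + \left(-12\right) \left(-24\right) 1 \left(- \frac{1}{11}\right) = -46 + 288 \left(- \frac{1}{11}\right) = -46 - \frac{288}{11} = - \frac{794}{11}$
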